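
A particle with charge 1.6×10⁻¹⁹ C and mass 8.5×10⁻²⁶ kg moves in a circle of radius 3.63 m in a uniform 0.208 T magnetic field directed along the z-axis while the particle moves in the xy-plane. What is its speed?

From |q|vB = mv²/r, v = |q|Br/m.
v = (1.6×10⁻¹⁹)(0.208)(3.63)/8.5×10⁻²⁶ ≈ 1.42×10⁶ m/s.

v ≈ 1.42×10⁶ m/s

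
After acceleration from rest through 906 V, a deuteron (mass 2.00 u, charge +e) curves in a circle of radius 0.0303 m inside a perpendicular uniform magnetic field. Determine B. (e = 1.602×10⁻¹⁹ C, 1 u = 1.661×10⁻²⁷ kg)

B ≈ 0.202 T

v = √(2|q|V/m) = √(2·1.602×10⁻¹⁹·906/3.322×10⁻²⁷) ≈ 2.956×10⁵ m/s.
B = mv/(|q|r) = (3.322×10⁻²⁷)(2.956×10⁵)/((1.602×10⁻¹⁹)(0.0303)) ≈ 0.202 T.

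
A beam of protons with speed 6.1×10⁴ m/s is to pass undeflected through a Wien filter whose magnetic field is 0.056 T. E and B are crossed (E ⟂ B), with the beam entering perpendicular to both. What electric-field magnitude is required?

E = 3400 V/m

For straight-line motion qE = qvB, so E = vB.
E = 6.1×10⁴ × 0.056 = 3400 V/m.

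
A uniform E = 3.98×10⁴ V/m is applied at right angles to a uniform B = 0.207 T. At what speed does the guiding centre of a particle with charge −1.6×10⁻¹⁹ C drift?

v_d ≈ 1.92×10⁵ m/s

In crossed fields the guiding centre drifts at v_d = |E×B|/B² = E/B, independent of charge and mass.
v_d = 3.98×10⁴/0.207 = 1.92×10⁵ m/s.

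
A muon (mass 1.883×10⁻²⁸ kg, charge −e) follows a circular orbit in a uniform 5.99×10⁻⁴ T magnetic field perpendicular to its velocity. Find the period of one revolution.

T ≈ 1.23×10⁻⁵ s

The cyclotron period depends only on m, q, B: T = 2πm/(|q|B).
T = 2π(1.883×10⁻²⁸)/((1.602×10⁻¹⁹)(5.99×10⁻⁴)) ≈ 1.23×10⁻⁵ s.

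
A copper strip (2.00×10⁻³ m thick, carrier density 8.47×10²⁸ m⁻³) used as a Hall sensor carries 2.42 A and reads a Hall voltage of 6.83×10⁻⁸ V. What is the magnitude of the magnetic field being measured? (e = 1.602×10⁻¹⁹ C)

From V_H = IB/(n e t), B = V_H n e t / I.
B = (6.83×10⁻⁸)(8.47×10²⁸)(1.602×10⁻¹⁹)(2.00×10⁻³)/2.42 ≈ 0.766 T.

B ≈ 0.766 T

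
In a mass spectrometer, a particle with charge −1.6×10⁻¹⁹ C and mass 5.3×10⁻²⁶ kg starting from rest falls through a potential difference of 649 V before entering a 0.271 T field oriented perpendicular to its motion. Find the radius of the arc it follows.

Acceleration: |q|V = ½mv² ⇒ v = √(2|q|V/m) = √(2·1.6×10⁻¹⁹·649/5.3×10⁻²⁶) ≈ 6.260×10⁴ m/s.
In the field: r = mv/(|q|B) = (5.3×10⁻²⁶)(6.260×10⁴)/((1.6×10⁻¹⁹)(0.271)) ≈ 0.0765 m.

r ≈ 0.0765 m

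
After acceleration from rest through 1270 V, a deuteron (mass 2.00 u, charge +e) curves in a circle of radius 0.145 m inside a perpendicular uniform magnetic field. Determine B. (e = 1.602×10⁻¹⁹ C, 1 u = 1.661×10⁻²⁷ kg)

B ≈ 0.0501 T

v = √(2|q|V/m) = √(2·1.602×10⁻¹⁹·1270/3.322×10⁻²⁷) ≈ 3.500×10⁵ m/s.
B = mv/(|q|r) = (3.322×10⁻²⁷)(3.500×10⁵)/((1.602×10⁻¹⁹)(0.145)) ≈ 0.0501 T.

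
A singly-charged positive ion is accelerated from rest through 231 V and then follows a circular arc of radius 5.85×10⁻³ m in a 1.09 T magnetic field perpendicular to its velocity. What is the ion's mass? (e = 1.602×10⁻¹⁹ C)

m ≈ 1.41×10⁻²⁶ kg

Combine |q|V = ½mv² and r = mv/(|q|B): eliminate v to get m = qB²r²/(2V).
m = (1.602×10⁻¹⁹)(1.09)²(5.85×10⁻³)²/(2·231) ≈ 1.41×10⁻²⁶ kg.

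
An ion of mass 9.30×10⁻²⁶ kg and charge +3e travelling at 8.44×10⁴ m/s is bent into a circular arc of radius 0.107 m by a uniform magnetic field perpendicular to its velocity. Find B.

B ≈ 0.153 T

From |q|vB = mv²/r, B = mv/(|q|r).
B = (9.30×10⁻²⁶)(8.44×10⁴)/((4.806×10⁻¹⁹)(0.107)) ≈ 0.153 T.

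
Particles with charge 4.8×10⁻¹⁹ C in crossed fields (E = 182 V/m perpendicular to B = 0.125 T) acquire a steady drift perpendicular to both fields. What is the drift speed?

The E×B drift speed is v_d = E/B.
v_d = 182/0.125 = 1460 m/s.

v_d ≈ 1460 m/s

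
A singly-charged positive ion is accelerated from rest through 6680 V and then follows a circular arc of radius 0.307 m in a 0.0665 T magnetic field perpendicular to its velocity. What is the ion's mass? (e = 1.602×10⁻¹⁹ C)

Combine |q|V = ½mv² and r = mv/(|q|B): eliminate v to get m = qB²r²/(2V).
m = (1.602×10⁻¹⁹)(0.0665)²(0.307)²/(2·6680) ≈ 5.00×10⁻²⁷ kg.

m ≈ 5.00×10⁻²⁷ kg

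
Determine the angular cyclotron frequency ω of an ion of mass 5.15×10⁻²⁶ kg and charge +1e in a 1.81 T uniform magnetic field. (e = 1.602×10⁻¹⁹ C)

ω = |q|B/m.
ω = (1.602×10⁻¹⁹)(1.81)/5.15×10⁻²⁶ ≈ 5.63×10⁶ rad/s.

ω ≈ 5.63×10⁶ rad/s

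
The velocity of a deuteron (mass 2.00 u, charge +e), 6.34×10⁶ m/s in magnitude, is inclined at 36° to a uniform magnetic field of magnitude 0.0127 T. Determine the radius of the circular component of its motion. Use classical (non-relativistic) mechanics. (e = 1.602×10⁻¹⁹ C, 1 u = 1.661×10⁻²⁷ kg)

v⊥ = v sinθ = 6.34×10⁶·sin36° ≈ 3.727×10⁶ m/s.
r = m v⊥/(|q|B) = (3.322×10⁻²⁷)(3.727×10⁶)/((1.602×10⁻¹⁹)(0.0127)) ≈ 6.08 m.

r ≈ 6.08 m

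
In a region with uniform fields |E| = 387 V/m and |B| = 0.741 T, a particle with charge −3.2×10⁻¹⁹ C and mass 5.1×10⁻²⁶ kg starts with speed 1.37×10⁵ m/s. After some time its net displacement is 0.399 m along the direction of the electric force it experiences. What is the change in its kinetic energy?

ΔKE ≈ 4.94×10⁻¹⁷ J

The magnetic force is always ⟂ v and does no work; only the electric force changes KE.
ΔKE = F_E · d = |q|E d = (3.2×10⁻¹⁹)(387)(0.399) ≈ 4.94×10⁻¹⁷ J.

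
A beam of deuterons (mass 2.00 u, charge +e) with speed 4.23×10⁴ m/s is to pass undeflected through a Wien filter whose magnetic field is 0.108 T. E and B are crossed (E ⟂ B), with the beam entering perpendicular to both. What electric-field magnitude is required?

For straight-line motion qE = qvB, so E = vB.
E = 4.23×10⁴ × 0.108 = 4570 V/m.

E = 4570 V/m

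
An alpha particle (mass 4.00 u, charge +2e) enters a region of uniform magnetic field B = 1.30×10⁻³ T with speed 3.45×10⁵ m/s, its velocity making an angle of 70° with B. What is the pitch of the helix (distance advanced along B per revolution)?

v∥ = v cosθ = 3.45×10⁵·cos70° ≈ 1.180×10⁵ m/s.
T = 2πm/(|q|B) = 2π(6.644×10⁻²⁷)/((3.204×10⁻¹⁹)(1.30×10⁻³)) ≈ 1.002×10⁻⁴ s.
pitch = v∥ T = (1.180×10⁵)(1.002×10⁻⁴) ≈ 11.8 m.

p ≈ 11.8 m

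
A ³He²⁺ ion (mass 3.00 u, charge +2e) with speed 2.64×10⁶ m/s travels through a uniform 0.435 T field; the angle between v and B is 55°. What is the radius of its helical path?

v⊥ = v sinθ = 2.64×10⁶·sin55° ≈ 2.163×10⁶ m/s.
r = m v⊥/(|q|B) = (4.983×10⁻²⁷)(2.163×10⁶)/((3.204×10⁻¹⁹)(0.435)) ≈ 0.0773 m.

r ≈ 0.0773 m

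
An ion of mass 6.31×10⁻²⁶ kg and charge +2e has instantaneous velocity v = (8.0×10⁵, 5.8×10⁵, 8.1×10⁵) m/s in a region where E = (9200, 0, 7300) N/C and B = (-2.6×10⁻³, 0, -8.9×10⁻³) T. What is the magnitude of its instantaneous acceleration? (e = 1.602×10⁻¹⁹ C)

v×B = (-5160, 5010, 1510) N/C.
E + v×B = (4040, 5010, 8810) N/C.
F = q(E + v×B) = (3.204×10⁻¹⁹ C)·(4040, 5010, 8810) = (1.29×10⁻¹⁵, 1.61×10⁻¹⁵, 2.82×10⁻¹⁵) N.
|a| = |F|/m = 3.496×10⁻¹⁵/6.31×10⁻²⁶ ≈ 5.54×10¹⁰ m/s².

|a| ≈ 5.54×10¹⁰ m/s²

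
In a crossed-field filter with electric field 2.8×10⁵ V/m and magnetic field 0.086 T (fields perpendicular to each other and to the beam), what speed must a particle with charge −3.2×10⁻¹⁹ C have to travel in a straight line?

v = 3.3×10⁶ m/s

For undeflected motion the electric and magnetic forces balance: qE = qvB.
v = E/B = 2.8×10⁵/0.086 = 3.3×10⁶ m/s.
The result is independent of the particle's charge and mass.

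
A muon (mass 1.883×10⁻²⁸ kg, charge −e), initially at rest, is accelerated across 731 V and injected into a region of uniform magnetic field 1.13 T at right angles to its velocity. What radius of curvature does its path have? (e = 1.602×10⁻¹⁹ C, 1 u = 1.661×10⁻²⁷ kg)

Acceleration: |q|V = ½mv² ⇒ v = √(2|q|V/m) = √(2·1.602×10⁻¹⁹·731/1.883×10⁻²⁸) ≈ 1.115×10⁶ m/s.
In the field: r = mv/(|q|B) = (1.883×10⁻²⁸)(1.115×10⁶)/((1.602×10⁻¹⁹)(1.13)) ≈ 1.16×10⁻³ m.

r ≈ 1.16×10⁻³ m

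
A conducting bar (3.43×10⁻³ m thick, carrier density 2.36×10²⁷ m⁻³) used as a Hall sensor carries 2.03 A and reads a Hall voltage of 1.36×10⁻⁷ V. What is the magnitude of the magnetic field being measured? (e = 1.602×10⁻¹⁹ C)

From V_H = IB/(n e t), B = V_H n e t / I.
B = (1.36×10⁻⁷)(2.36×10²⁷)(1.602×10⁻¹⁹)(3.43×10⁻³)/2.03 ≈ 0.0869 T.

B ≈ 0.0869 T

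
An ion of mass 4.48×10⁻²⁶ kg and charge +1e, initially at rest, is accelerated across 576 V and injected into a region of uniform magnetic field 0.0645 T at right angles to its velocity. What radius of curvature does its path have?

r ≈ 0.278 m

Acceleration: |q|V = ½mv² ⇒ v = √(2|q|V/m) = √(2·1.602×10⁻¹⁹·576/4.48×10⁻²⁶) ≈ 6.418×10⁴ m/s.
In the field: r = mv/(|q|B) = (4.48×10⁻²⁶)(6.418×10⁴)/((1.602×10⁻¹⁹)(0.0645)) ≈ 0.278 m.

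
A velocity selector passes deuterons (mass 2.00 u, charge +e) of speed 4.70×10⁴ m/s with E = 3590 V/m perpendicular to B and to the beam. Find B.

Balance of forces in the selector: qE = qvB ⇒ B = E/v.
B = 3590/4.70×10⁴ = 0.0764 T.

B = 0.0764 T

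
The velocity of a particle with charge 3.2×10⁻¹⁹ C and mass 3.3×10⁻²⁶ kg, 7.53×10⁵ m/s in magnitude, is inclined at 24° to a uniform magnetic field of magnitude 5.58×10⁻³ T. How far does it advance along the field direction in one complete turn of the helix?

p ≈ 79.9 m

v∥ = v cosθ = 7.53×10⁵·cos24° ≈ 6.879×10⁵ m/s.
T = 2πm/(|q|B) = 2π(3.3×10⁻²⁶)/((3.2×10⁻¹⁹)(5.58×10⁻³)) ≈ 1.161×10⁻⁴ s.
pitch = v∥ T = (6.879×10⁵)(1.161×10⁻⁴) ≈ 79.9 m.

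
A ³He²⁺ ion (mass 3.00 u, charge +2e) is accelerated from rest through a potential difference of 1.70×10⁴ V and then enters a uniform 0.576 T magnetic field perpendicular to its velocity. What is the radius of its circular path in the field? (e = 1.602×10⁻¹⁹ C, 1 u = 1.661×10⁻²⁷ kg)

Acceleration: |q|V = ½mv² ⇒ v = √(2|q|V/m) = √(2·3.204×10⁻¹⁹·1.70×10⁴/4.983×10⁻²⁷) ≈ 1.479×10⁶ m/s.
In the field: r = mv/(|q|B) = (4.983×10⁻²⁷)(1.479×10⁶)/((3.204×10⁻¹⁹)(0.576)) ≈ 0.0399 m.

r ≈ 0.0399 m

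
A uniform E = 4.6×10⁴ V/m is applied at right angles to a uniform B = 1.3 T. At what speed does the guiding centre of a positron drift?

v_d ≈ 3.5×10⁴ m/s

In crossed fields the guiding centre drifts at v_d = |E×B|/B² = E/B, independent of charge and mass.
v_d = 4.6×10⁴/1.3 = 3.5×10⁴ m/s.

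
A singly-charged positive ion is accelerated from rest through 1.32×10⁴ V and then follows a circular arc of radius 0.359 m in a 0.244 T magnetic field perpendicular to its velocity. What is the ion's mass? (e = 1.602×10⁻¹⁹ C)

m ≈ 4.66×10⁻²⁶ kg

Combine |q|V = ½mv² and r = mv/(|q|B): eliminate v to get m = qB²r²/(2V).
m = (1.602×10⁻¹⁹)(0.244)²(0.359)²/(2·1.32×10⁴) ≈ 4.66×10⁻²⁶ kg.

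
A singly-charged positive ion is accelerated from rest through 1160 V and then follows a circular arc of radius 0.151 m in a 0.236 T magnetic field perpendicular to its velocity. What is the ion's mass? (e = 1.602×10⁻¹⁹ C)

m ≈ 8.77×10⁻²⁶ kg

Combine |q|V = ½mv² and r = mv/(|q|B): eliminate v to get m = qB²r²/(2V).
m = (1.602×10⁻¹⁹)(0.236)²(0.151)²/(2·1160) ≈ 8.77×10⁻²⁶ kg.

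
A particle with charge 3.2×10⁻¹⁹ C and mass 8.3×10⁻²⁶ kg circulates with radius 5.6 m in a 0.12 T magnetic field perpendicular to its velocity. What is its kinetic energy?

v = |q|Br/m, then KE = ½mv² = (qBr)²/(2m).
v = (3.2×10⁻¹⁹)(0.12)(5.6)/8.3×10⁻²⁶ ≈ 2.591×10⁶ m/s.
KE = ½(8.3×10⁻²⁶)(2.591×10⁶)² ≈ 2.8×10⁻¹³ J = 1.7×10⁶ eV.

KE ≈ 1.7×10⁶ eV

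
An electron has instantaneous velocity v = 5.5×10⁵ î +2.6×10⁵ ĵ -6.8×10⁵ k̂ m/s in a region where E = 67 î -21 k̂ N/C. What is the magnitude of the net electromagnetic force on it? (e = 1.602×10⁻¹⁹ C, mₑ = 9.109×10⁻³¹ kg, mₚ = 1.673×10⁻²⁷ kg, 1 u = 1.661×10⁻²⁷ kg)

|F| ≈ 1.12×10⁻¹⁷ N

Only an electric field acts, so F = qE = (−1.602×10⁻¹⁹ C)·(67.0, 0, -21.0) = (-1.07×10⁻¹⁷, 0, 3.36×10⁻¹⁸) N.
|F| = 1.12×10⁻¹⁷ N.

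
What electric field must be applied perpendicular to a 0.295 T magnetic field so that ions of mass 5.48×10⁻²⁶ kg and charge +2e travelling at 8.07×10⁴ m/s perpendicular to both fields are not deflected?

E = 2.38×10⁴ V/m

For straight-line motion qE = qvB, so E = vB.
E = 8.07×10⁴ × 0.295 = 2.38×10⁴ V/m.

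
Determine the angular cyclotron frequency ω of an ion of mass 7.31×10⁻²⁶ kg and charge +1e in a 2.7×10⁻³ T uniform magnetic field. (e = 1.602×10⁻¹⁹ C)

ω = |q|B/m.
ω = (1.602×10⁻¹⁹)(2.7×10⁻³)/7.31×10⁻²⁶ ≈ 5900 rad/s.

ω ≈ 5900 rad/s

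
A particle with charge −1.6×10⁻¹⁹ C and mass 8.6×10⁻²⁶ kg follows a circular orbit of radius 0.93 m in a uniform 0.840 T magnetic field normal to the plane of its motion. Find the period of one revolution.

The cyclotron period depends only on m, q, B: T = 2πm/(|q|B).
T = 2π(8.6×10⁻²⁶)/((1.6×10⁻¹⁹)(0.840)) ≈ 4.02×10⁻⁶ s.

T ≈ 4.02×10⁻⁶ s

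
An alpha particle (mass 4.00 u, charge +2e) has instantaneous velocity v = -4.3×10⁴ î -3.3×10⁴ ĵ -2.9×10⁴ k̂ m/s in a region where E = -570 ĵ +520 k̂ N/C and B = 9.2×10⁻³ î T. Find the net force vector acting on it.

F ≈ (0, -2.68×10⁻¹⁶, 2.64×10⁻¹⁶) N

v×B = (0, -267, 304) N/C.
E + v×B = (0, -837, 824) N/C.
F = q(E + v×B) = (3.204×10⁻¹⁹ C)·(0, -837, 824) = (0, -2.68×10⁻¹⁶, 2.64×10⁻¹⁶) N.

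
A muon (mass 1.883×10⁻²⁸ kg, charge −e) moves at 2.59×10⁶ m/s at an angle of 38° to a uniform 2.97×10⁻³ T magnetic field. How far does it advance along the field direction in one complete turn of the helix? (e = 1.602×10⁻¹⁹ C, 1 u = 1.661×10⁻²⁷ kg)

v∥ = v cosθ = 2.59×10⁶·cos38° ≈ 2.041×10⁶ m/s.
T = 2πm/(|q|B) = 2π(1.883×10⁻²⁸)/((1.602×10⁻¹⁹)(2.97×10⁻³)) ≈ 2.487×10⁻⁶ s.
pitch = v∥ T = (2.041×10⁶)(2.487×10⁻⁶) ≈ 5.08 m.

p ≈ 5.08 m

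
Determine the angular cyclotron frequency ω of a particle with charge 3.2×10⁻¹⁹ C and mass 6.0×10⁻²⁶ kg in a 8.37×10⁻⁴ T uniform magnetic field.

ω = |q|B/m.
ω = (3.2×10⁻¹⁹)(8.37×10⁻⁴)/6.0×10⁻²⁶ ≈ 4460 rad/s.

ω ≈ 4460 rad/s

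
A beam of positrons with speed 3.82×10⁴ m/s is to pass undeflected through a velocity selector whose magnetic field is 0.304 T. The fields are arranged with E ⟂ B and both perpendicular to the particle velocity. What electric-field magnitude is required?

For straight-line motion qE = qvB, so E = vB.
E = 3.82×10⁴ × 0.304 = 1.16×10⁴ V/m.

E = 1.16×10⁴ V/m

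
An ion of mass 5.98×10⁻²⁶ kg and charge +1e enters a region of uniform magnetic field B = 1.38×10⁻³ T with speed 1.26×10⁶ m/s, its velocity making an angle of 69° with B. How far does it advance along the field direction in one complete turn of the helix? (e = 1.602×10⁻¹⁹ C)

v∥ = v cosθ = 1.26×10⁶·cos69° ≈ 4.515×10⁵ m/s.
T = 2πm/(|q|B) = 2π(5.98×10⁻²⁶)/((1.602×10⁻¹⁹)(1.38×10⁻³)) ≈ 1.700×10⁻³ s.
pitch = v∥ T = (4.515×10⁵)(1.700×10⁻³) ≈ 767 m.

p ≈ 767 m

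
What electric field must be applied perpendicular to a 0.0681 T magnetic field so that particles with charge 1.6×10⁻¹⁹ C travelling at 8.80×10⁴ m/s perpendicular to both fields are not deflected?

E = 5990 V/m

For straight-line motion qE = qvB, so E = vB.
E = 8.80×10⁴ × 0.0681 = 5990 V/m.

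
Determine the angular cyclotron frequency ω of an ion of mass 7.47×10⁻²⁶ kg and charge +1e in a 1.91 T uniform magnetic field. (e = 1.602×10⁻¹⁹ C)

ω = |q|B/m.
ω = (1.602×10⁻¹⁹)(1.91)/7.47×10⁻²⁶ ≈ 4.10×10⁶ rad/s.

ω ≈ 4.10×10⁶ rad/s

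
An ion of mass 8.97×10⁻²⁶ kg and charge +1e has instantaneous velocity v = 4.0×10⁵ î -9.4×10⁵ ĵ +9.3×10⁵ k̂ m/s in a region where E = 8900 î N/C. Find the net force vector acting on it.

F ≈ (1.43×10⁻¹⁵, 0, 0) N

Only an electric field acts, so F = qE = (1.602×10⁻¹⁹ C)·(8900, 0, 0) = (1.43×10⁻¹⁵, 0, 0) N.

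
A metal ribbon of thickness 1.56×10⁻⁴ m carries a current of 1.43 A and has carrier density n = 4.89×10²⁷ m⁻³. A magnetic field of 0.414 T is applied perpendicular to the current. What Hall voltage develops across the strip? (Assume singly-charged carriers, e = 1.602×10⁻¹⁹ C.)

V_H = IB/(n e t).
V_H = (1.43)(0.414)/((4.89×10²⁷)(1.602×10⁻¹⁹)(1.56×10⁻⁴)) ≈ 4.84×10⁻⁶ V.

V_H ≈ 4.84×10⁻⁶ V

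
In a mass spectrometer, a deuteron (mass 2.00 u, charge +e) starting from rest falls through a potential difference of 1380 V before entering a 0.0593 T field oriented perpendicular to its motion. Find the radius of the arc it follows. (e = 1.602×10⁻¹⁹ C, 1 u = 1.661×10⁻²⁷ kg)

r ≈ 0.128 m

Acceleration: |q|V = ½mv² ⇒ v = √(2|q|V/m) = √(2·1.602×10⁻¹⁹·1380/3.322×10⁻²⁷) ≈ 3.648×10⁵ m/s.
In the field: r = mv/(|q|B) = (3.322×10⁻²⁷)(3.648×10⁵)/((1.602×10⁻¹⁹)(0.0593)) ≈ 0.128 m.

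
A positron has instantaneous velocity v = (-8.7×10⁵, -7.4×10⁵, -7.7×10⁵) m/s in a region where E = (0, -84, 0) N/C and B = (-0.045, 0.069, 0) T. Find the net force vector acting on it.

v×B = (5.31×10⁴, 3.46×10⁴, -9.33×10⁴) N/C.
E + v×B = (5.31×10⁴, 3.46×10⁴, -9.33×10⁴) N/C.
F = q(E + v×B) = (1.602×10⁻¹⁹ C)·(5.31×10⁴, 3.46×10⁴, -9.33×10⁴) = (8.51×10⁻¹⁵, 5.54×10⁻¹⁵, -1.50×10⁻¹⁴) N.

F ≈ (8.51×10⁻¹⁵, 5.54×10⁻¹⁵, -1.50×10⁻¹⁴) N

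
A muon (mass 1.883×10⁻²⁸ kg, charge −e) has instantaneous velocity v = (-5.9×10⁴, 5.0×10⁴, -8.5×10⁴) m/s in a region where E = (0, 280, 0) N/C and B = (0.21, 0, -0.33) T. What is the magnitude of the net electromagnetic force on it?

v×B = (-1.65×10⁴, -3.73×10⁴, -1.05×10⁴) N/C.
E + v×B = (-1.65×10⁴, -3.70×10⁴, -1.05×10⁴) N/C.
F = q(E + v×B) = (−1.602×10⁻¹⁹ C)·(-1.65×10⁴, -3.70×10⁴, -1.05×10⁴) = (2.64×10⁻¹⁵, 5.93×10⁻¹⁵, 1.68×10⁻¹⁵) N.
|F| = 6.71×10⁻¹⁵ N.

|F| ≈ 6.71×10⁻¹⁵ N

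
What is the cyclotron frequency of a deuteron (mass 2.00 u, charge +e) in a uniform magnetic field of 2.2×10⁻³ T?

f ≈ 1.7×10⁴ Hz

f = |q|B/(2πm).
f = (1.602×10⁻¹⁹)(2.2×10⁻³)/(2π·3.322×10⁻²⁷) ≈ 1.7×10⁴ Hz.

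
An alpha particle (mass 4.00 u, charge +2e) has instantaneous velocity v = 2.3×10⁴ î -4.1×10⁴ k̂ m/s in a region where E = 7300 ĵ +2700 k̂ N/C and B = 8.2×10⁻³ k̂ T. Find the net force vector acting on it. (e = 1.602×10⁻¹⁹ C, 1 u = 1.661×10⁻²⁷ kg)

v×B = (0, -189, 0) N/C.
E + v×B = (0, 7110, 2700) N/C.
F = q(E + v×B) = (3.204×10⁻¹⁹ C)·(0, 7110, 2700) = (0, 2.28×10⁻¹⁵, 8.65×10⁻¹⁶) N.

F ≈ (0, 2.28×10⁻¹⁵, 8.65×10⁻¹⁶) N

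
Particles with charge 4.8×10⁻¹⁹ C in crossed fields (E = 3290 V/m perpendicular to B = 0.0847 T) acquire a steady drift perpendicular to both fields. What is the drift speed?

The E×B drift speed is v_d = E/B.
v_d = 3290/0.0847 = 3.88×10⁴ m/s.

v_d ≈ 3.88×10⁴ m/s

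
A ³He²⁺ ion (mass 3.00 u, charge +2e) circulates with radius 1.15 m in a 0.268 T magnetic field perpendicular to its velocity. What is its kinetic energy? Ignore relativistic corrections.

v = |q|Br/m, then KE = ½mv² = (qBr)²/(2m).
v = (3.204×10⁻¹⁹)(0.268)(1.15)/4.983×10⁻²⁷ ≈ 1.982×10⁷ m/s.
KE = ½(4.983×10⁻²⁷)(1.982×10⁷)² ≈ 9.78×10⁻¹³ J.

KE ≈ 9.78×10⁻¹³ J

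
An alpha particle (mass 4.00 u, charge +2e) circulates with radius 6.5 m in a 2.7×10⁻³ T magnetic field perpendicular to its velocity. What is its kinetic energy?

v = |q|Br/m, then KE = ½mv² = (qBr)²/(2m).
v = (3.204×10⁻¹⁹)(2.7×10⁻³)(6.5)/6.644×10⁻²⁷ ≈ 8.463×10⁵ m/s.
KE = ½(6.644×10⁻²⁷)(8.463×10⁵)² ≈ 2.4×10⁻¹⁵ J.

KE ≈ 2.4×10⁻¹⁵ J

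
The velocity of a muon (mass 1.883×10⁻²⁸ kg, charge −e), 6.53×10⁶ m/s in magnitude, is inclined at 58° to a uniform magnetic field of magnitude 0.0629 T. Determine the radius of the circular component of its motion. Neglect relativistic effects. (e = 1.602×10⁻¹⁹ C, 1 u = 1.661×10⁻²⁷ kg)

r ≈ 0.103 m

v⊥ = v sinθ = 6.53×10⁶·sin58° ≈ 5.538×10⁶ m/s.
r = m v⊥/(|q|B) = (1.883×10⁻²⁸)(5.538×10⁶)/((1.602×10⁻¹⁹)(0.0629)) ≈ 0.103 m.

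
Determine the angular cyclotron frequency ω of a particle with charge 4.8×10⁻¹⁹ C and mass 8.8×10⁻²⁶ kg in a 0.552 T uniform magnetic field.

ω = |q|B/m.
ω = (4.8×10⁻¹⁹)(0.552)/8.8×10⁻²⁶ ≈ 3.01×10⁶ rad/s.

ω ≈ 3.01×10⁶ rad/s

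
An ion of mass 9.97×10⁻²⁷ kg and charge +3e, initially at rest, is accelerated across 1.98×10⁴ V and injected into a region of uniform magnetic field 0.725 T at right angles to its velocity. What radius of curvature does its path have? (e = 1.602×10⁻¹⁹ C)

Acceleration: |q|V = ½mv² ⇒ v = √(2|q|V/m) = √(2·4.806×10⁻¹⁹·1.98×10⁴/9.97×10⁻²⁷) ≈ 1.382×10⁶ m/s.
In the field: r = mv/(|q|B) = (9.97×10⁻²⁷)(1.382×10⁶)/((4.806×10⁻¹⁹)(0.725)) ≈ 0.0395 m.

r ≈ 0.0395 m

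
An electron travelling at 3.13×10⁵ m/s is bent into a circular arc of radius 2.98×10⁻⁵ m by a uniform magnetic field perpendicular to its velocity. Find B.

B ≈ 0.0597 T

From |q|vB = mv²/r, B = mv/(|q|r).
B = (9.109×10⁻³¹)(3.13×10⁵)/((1.602×10⁻¹⁹)(2.98×10⁻⁵)) ≈ 0.0597 T.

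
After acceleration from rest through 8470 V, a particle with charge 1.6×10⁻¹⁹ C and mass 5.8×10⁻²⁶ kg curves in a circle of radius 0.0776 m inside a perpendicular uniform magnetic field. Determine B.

v = √(2|q|V/m) = √(2·1.6×10⁻¹⁹·8470/5.8×10⁻²⁶) ≈ 2.162×10⁵ m/s.
B = mv/(|q|r) = (5.8×10⁻²⁶)(2.162×10⁵)/((1.6×10⁻¹⁹)(0.0776)) ≈ 1.01 T.

B ≈ 1.01 T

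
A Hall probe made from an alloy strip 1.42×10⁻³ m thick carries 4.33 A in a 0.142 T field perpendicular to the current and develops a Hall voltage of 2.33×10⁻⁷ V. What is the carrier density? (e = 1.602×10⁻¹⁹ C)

n ≈ 1.16×10²⁸ m⁻³

From V_H = IB/(n e t), n = IB/(V_H e t).
n = (4.33)(0.142)/((2.33×10⁻⁷)(1.602×10⁻¹⁹)(1.42×10⁻³)) ≈ 1.16×10²⁸ m⁻³.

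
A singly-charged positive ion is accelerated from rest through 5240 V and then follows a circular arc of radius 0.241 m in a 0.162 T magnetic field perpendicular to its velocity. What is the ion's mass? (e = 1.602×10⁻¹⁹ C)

m ≈ 2.33×10⁻²⁶ kg

Combine |q|V = ½mv² and r = mv/(|q|B): eliminate v to get m = qB²r²/(2V).
m = (1.602×10⁻¹⁹)(0.162)²(0.241)²/(2·5240) ≈ 2.33×10⁻²⁶ kg.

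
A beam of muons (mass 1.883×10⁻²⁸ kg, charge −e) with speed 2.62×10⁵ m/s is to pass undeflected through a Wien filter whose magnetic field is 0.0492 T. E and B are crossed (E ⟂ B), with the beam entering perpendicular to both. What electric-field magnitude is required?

For straight-line motion qE = qvB, so E = vB.
E = 2.62×10⁵ × 0.0492 = 1.29×10⁴ V/m.

E = 1.29×10⁴ V/m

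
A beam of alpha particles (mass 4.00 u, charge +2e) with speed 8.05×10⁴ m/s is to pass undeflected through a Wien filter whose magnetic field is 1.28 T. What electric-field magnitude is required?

For straight-line motion qE = qvB, so E = vB.
E = 8.05×10⁴ × 1.28 = 1.03×10⁵ V/m.

E = 1.03×10⁵ V/m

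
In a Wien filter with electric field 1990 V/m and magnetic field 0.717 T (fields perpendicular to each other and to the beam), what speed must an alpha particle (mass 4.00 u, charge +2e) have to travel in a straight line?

Straight-line motion ⇒ electric and magnetic forces cancel, so E = vB.
v = E/B = 1990/0.717 = 2780 m/s.
The result is independent of the particle's charge and mass.

v = 2780 m/s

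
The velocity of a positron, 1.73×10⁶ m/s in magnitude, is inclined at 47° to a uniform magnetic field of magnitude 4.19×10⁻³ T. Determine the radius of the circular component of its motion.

v⊥ = v sinθ = 1.73×10⁶·sin47° ≈ 1.265×10⁶ m/s.
r = m v⊥/(|q|B) = (9.109×10⁻³¹)(1.265×10⁶)/((1.602×10⁻¹⁹)(4.19×10⁻³)) ≈ 1.72×10⁻³ m.

r ≈ 1.72×10⁻³ m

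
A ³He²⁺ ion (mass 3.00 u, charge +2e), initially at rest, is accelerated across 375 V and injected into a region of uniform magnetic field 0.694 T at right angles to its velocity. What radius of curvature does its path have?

r ≈ 4.92×10⁻³ m

Acceleration: |q|V = ½mv² ⇒ v = √(2|q|V/m) = √(2·3.204×10⁻¹⁹·375/4.983×10⁻²⁷) ≈ 2.196×10⁵ m/s.
In the field: r = mv/(|q|B) = (4.983×10⁻²⁷)(2.196×10⁵)/((3.204×10⁻¹⁹)(0.694)) ≈ 4.92×10⁻³ m.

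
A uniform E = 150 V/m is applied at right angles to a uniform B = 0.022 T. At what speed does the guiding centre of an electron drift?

v_d ≈ 6800 m/s

The E×B drift speed is v_d = E/B.
v_d = 150/0.022 = 6800 m/s.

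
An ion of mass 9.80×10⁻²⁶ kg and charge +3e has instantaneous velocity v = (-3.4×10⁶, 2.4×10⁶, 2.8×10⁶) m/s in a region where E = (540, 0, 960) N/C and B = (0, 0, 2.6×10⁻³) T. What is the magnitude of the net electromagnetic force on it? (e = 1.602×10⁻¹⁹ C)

v×B = (6240, 8840, 0) N/C.
E + v×B = (6780, 8840, 960) N/C.
F = q(E + v×B) = (4.806×10⁻¹⁹ C)·(6780, 8840, 960) = (3.26×10⁻¹⁵, 4.25×10⁻¹⁵, 4.61×10⁻¹⁶) N.
|F| = 5.37×10⁻¹⁵ N.

|F| ≈ 5.37×10⁻¹⁵ N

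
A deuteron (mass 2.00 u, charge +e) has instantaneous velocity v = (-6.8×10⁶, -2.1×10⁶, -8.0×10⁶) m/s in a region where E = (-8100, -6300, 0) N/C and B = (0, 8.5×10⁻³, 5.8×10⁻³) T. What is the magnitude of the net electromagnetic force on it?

v×B = (5.58×10⁴, 3.94×10⁴, -5.78×10⁴) N/C.
E + v×B = (4.77×10⁴, 3.31×10⁴, -5.78×10⁴) N/C.
F = q(E + v×B) = (1.602×10⁻¹⁹ C)·(4.77×10⁴, 3.31×10⁴, -5.78×10⁴) = (7.64×10⁻¹⁵, 5.31×10⁻¹⁵, -9.26×10⁻¹⁵) N.
|F| = 1.31×10⁻¹⁴ N.

|F| ≈ 1.31×10⁻¹⁴ N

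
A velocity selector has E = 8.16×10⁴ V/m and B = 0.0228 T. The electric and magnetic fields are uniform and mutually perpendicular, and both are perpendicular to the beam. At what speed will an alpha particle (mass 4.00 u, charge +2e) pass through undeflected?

v = 3.58×10⁶ m/s

Straight-line motion ⇒ electric and magnetic forces cancel, so E = vB.
v = E/B = 8.16×10⁴/0.0228 = 3.58×10⁶ m/s.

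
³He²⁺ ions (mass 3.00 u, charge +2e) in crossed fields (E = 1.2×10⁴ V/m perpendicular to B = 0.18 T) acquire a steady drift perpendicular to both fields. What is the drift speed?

In crossed fields the guiding centre drifts at v_d = |E×B|/B² = E/B, independent of charge and mass.
v_d = 1.2×10⁴/0.18 = 6.7×10⁴ m/s.

v_d ≈ 6.7×10⁴ m/s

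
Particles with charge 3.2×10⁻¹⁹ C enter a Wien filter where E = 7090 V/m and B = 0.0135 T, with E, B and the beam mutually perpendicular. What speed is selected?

For undeflected motion the electric and magnetic forces balance: qE = qvB.
v = E/B = 7090/0.0135 = 5.25×10⁵ m/s.

v = 5.25×10⁵ m/s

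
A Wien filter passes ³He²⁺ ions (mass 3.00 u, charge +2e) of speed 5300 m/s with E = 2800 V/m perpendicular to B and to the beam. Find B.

Balance of forces in the selector: qE = qvB ⇒ B = E/v.
B = 2800/5300 = 0.53 T.

B = 0.53 T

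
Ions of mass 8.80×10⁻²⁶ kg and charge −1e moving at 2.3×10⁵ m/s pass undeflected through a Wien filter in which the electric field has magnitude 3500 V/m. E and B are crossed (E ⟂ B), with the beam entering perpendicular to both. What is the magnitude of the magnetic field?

Balance of forces in the selector: qE = qvB ⇒ B = E/v.
B = 3500/2.3×10⁵ = 0.015 T.

B = 0.015 T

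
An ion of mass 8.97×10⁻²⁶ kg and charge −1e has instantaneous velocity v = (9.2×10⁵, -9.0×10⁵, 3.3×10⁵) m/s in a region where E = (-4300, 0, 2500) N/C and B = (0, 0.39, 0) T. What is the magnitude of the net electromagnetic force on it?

|F| ≈ 6.17×10⁻¹⁴ N

v×B = (-1.29×10⁵, 0, 3.59×10⁵) N/C.
E + v×B = (-1.33×10⁵, 0, 3.61×10⁵) N/C.
F = q(E + v×B) = (−1.602×10⁻¹⁹ C)·(-1.33×10⁵, 0, 3.61×10⁵) = (2.13×10⁻¹⁴, 0, -5.79×10⁻¹⁴) N.
|F| = 6.17×10⁻¹⁴ N.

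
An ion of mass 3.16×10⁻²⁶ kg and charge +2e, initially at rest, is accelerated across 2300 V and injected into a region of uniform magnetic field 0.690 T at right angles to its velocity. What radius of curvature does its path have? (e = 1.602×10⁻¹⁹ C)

r ≈ 0.0309 m

Acceleration: |q|V = ½mv² ⇒ v = √(2|q|V/m) = √(2·3.204×10⁻¹⁹·2300/3.16×10⁻²⁶) ≈ 2.160×10⁵ m/s.
In the field: r = mv/(|q|B) = (3.16×10⁻²⁶)(2.160×10⁵)/((3.204×10⁻¹⁹)(0.690)) ≈ 0.0309 m.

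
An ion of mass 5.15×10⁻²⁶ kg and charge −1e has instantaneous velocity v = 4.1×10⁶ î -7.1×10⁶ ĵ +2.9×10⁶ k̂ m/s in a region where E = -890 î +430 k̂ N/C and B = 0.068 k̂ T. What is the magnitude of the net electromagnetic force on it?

v×B = (-4.83×10⁵, -2.79×10⁵, 0) N/C.
E + v×B = (-4.84×10⁵, -2.79×10⁵, 430) N/C.
F = q(E + v×B) = (−1.602×10⁻¹⁹ C)·(-4.84×10⁵, -2.79×10⁵, 430) = (7.75×10⁻¹⁴, 4.47×10⁻¹⁴, -6.89×10⁻¹⁷) N.
|F| = 8.94×10⁻¹⁴ N.

|F| ≈ 8.94×10⁻¹⁴ N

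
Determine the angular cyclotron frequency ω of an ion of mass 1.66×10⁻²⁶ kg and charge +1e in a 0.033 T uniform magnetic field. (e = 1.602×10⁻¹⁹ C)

ω = |q|B/m.
ω = (1.602×10⁻¹⁹)(0.033)/1.66×10⁻²⁶ ≈ 3.2×10⁵ rad/s.

ω ≈ 3.2×10⁵ rad/s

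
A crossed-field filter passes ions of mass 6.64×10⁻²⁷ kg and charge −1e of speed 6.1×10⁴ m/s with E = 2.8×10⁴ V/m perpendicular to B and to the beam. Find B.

B = 0.46 T

Balance of forces in the selector: qE = qvB ⇒ B = E/v.
B = 2.8×10⁴/6.1×10⁴ = 0.46 T.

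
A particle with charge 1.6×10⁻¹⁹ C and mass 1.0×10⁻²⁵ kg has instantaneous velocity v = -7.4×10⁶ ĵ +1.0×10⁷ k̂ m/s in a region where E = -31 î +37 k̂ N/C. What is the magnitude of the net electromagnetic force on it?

|F| ≈ 7.72×10⁻¹⁸ N

Only an electric field acts, so F = qE = (1.6×10⁻¹⁹ C)·(-31.0, 0, 37.0) = (-4.96×10⁻¹⁸, 0, 5.92×10⁻¹⁸) N.
|F| = 7.72×10⁻¹⁸ N.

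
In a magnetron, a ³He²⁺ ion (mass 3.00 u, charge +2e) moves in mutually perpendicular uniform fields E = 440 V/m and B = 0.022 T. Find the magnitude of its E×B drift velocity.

v_d ≈ 2.0×10⁴ m/s

In crossed fields the guiding centre drifts at v_d = |E×B|/B² = E/B, independent of charge and mass.
v_d = 440/0.022 = 2.0×10⁴ m/s.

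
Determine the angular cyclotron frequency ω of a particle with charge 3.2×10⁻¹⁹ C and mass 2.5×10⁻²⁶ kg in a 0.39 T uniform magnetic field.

ω ≈ 5.0×10⁶ rad/s

ω = |q|B/m.
ω = (3.2×10⁻¹⁹)(0.39)/2.5×10⁻²⁶ ≈ 5.0×10⁶ rad/s.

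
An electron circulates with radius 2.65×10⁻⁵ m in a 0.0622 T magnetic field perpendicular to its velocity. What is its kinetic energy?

v = |q|Br/m, then KE = ½mv² = (qBr)²/(2m).
v = (1.602×10⁻¹⁹)(0.0622)(2.65×10⁻⁵)/9.109×10⁻³¹ ≈ 2.899×10⁵ m/s.
KE = ½(9.109×10⁻³¹)(2.899×10⁵)² ≈ 3.83×10⁻²⁰ J = 0.239 eV.

KE ≈ 0.239 eV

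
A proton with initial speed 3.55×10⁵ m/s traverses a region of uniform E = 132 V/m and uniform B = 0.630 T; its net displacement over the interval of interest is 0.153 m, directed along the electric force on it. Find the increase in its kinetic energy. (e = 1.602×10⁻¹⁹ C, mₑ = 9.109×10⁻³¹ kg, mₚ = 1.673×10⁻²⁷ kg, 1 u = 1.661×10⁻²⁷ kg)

ΔKE ≈ 3.24×10⁻¹⁸ J

The magnetic force is always ⟂ v and does no work; only the electric force changes KE.
ΔKE = F_E · d = |q|E d = (1.602×10⁻¹⁹)(132)(0.153) ≈ 3.24×10⁻¹⁸ J.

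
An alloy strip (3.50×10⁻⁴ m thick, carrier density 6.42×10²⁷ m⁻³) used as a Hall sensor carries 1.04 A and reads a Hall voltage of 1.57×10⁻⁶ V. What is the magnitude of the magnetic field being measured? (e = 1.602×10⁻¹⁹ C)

From V_H = IB/(n e t), B = V_H n e t / I.
B = (1.57×10⁻⁶)(6.42×10²⁷)(1.602×10⁻¹⁹)(3.50×10⁻⁴)/1.04 ≈ 0.543 T.

B ≈ 0.543 T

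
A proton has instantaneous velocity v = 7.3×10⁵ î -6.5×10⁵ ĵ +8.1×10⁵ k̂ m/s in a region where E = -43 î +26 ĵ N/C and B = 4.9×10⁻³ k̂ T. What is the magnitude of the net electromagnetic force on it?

|F| ≈ 7.69×10⁻¹⁶ N

v×B = (-3180, -3580, 0) N/C.
E + v×B = (-3230, -3550, 0) N/C.
F = q(E + v×B) = (1.602×10⁻¹⁹ C)·(-3230, -3550, 0) = (-5.17×10⁻¹⁶, -5.69×10⁻¹⁶, 0) N.
|F| = 7.69×10⁻¹⁶ N.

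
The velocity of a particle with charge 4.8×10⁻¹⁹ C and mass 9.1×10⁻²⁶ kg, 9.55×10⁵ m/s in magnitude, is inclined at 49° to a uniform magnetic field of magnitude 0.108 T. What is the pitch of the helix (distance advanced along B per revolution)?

v∥ = v cosθ = 9.55×10⁵·cos49° ≈ 6.265×10⁵ m/s.
T = 2πm/(|q|B) = 2π(9.1×10⁻²⁶)/((4.8×10⁻¹⁹)(0.108)) ≈ 1.103×10⁻⁵ s.
pitch = v∥ T = (6.265×10⁵)(1.103×10⁻⁵) ≈ 6.91 m.

p ≈ 6.91 m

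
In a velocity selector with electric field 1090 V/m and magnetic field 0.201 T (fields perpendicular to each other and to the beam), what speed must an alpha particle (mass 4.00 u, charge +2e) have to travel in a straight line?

v = 5420 m/s

Zero net Lorentz force requires |qE| = |q v×B|, i.e. E = vB.
v = E/B = 1090/0.201 = 5420 m/s.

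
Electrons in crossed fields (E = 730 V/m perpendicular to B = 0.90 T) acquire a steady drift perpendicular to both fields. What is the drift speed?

The E×B drift speed is v_d = E/B.
v_d = 730/0.90 = 810 m/s.

v_d ≈ 810 m/s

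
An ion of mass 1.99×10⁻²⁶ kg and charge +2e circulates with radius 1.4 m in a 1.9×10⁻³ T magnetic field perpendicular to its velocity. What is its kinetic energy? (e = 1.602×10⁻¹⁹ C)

v = |q|Br/m, then KE = ½mv² = (qBr)²/(2m).
v = (3.204×10⁻¹⁹)(1.9×10⁻³)(1.4)/1.99×10⁻²⁶ ≈ 4.283×10⁴ m/s.
KE = ½(1.99×10⁻²⁶)(4.283×10⁴)² ≈ 1.8×10⁻¹⁷ J.

KE ≈ 1.8×10⁻¹⁷ J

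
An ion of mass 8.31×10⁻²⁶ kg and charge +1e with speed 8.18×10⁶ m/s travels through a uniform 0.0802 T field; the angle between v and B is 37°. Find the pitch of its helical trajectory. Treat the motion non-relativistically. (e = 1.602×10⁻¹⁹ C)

v∥ = v cosθ = 8.18×10⁶·cos37° ≈ 6.533×10⁶ m/s.
T = 2πm/(|q|B) = 2π(8.31×10⁻²⁶)/((1.602×10⁻¹⁹)(0.0802)) ≈ 4.064×10⁻⁵ s.
pitch = v∥ T = (6.533×10⁶)(4.064×10⁻⁵) ≈ 265 m.

p ≈ 265 m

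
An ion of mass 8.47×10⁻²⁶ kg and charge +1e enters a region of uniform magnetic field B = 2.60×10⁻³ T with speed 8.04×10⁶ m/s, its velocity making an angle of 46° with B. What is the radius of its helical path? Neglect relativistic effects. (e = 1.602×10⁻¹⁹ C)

v⊥ = v sinθ = 8.04×10⁶·sin46° ≈ 5.783×10⁶ m/s.
r = m v⊥/(|q|B) = (8.47×10⁻²⁶)(5.783×10⁶)/((1.602×10⁻¹⁹)(2.60×10⁻³)) ≈ 1180 m.

r ≈ 1180 m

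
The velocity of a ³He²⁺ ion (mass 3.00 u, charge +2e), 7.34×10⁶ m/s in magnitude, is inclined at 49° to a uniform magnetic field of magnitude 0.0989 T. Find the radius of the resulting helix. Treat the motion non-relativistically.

v⊥ = v sinθ = 7.34×10⁶·sin49° ≈ 5.540×10⁶ m/s.
r = m v⊥/(|q|B) = (4.983×10⁻²⁷)(5.540×10⁶)/((3.204×10⁻¹⁹)(0.0989)) ≈ 0.871 m.

r ≈ 0.871 m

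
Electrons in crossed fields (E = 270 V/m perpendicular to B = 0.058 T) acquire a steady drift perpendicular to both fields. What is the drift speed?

In crossed fields the guiding centre drifts at v_d = |E×B|/B² = E/B, independent of charge and mass.
v_d = 270/0.058 = 4700 m/s.

v_d ≈ 4700 m/s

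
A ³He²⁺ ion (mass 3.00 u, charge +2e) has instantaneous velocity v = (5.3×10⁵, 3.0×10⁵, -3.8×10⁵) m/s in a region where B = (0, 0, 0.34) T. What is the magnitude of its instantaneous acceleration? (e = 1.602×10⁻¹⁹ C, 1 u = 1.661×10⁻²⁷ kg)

|a| ≈ 1.33×10¹³ m/s²

v×B = (1.02×10⁵, -1.80×10⁵, 0) N/C.
F = q v×B = (3.204×10⁻¹⁹ C)·(1.02×10⁵, -1.80×10⁵, 0) = (3.27×10⁻¹⁴, -5.77×10⁻¹⁴, 0) N.
|a| = |F|/m = 6.634×10⁻¹⁴/4.983×10⁻²⁷ ≈ 1.33×10¹³ m/s².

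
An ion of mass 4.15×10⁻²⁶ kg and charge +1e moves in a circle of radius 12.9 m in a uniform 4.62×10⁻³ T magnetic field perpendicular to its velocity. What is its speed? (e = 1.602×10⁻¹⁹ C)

v ≈ 2.30×10⁵ m/s

From |q|vB = mv²/r, v = |q|Br/m.
v = (1.602×10⁻¹⁹)(4.62×10⁻³)(12.9)/4.15×10⁻²⁶ ≈ 2.30×10⁵ m/s.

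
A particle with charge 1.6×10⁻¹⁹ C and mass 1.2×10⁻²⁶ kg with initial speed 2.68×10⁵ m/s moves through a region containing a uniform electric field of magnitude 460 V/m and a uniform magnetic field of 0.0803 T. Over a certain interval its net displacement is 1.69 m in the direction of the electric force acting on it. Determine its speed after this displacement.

B does no work; ΔKE = |q|E d.
½mv_f² = ½mv₀² + |q|Ed = ½(1.2×10⁻²⁶)(2.68×10⁵)² + (1.6×10⁻¹⁹)(460)(1.69) ≈ 4.309×10⁻¹⁶ J + 1.244×10⁻¹⁶ J ≈ 5.553×10⁻¹⁶ J.
v_f = √(2·5.553×10⁻¹⁶/1.2×10⁻²⁶) ≈ 3.04×10⁵ m/s.

v_f ≈ 3.04×10⁵ m/s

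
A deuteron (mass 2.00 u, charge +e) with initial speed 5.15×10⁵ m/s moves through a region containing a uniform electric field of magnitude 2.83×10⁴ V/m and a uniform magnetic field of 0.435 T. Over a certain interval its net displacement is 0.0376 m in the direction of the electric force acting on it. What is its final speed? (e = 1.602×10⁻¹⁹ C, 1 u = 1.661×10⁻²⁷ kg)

B does no work; ΔKE = |q|E d.
½mv_f² = ½mv₀² + |q|Ed = ½(3.322×10⁻²⁷)(5.15×10⁵)² + (1.602×10⁻¹⁹)(2.83×10⁴)(0.0376) ≈ 4.405×10⁻¹⁶ J + 1.705×10⁻¹⁶ J ≈ 6.110×10⁻¹⁶ J.
v_f = √(2·6.110×10⁻¹⁶/3.322×10⁻²⁷) ≈ 6.07×10⁵ m/s.

v_f ≈ 6.07×10⁵ m/s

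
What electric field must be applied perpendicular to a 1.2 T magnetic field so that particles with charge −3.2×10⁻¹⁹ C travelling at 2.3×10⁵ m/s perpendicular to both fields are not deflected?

E = 2.8×10⁵ V/m

For straight-line motion qE = qvB, so E = vB.
E = 2.3×10⁵ × 1.2 = 2.8×10⁵ V/m.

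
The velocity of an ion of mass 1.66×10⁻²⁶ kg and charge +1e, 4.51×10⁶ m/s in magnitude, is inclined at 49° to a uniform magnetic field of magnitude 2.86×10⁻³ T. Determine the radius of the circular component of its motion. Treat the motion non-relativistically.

r ≈ 123 m

v⊥ = v sinθ = 4.51×10⁶·sin49° ≈ 3.404×10⁶ m/s.
r = m v⊥/(|q|B) = (1.66×10⁻²⁶)(3.404×10⁶)/((1.602×10⁻¹⁹)(2.86×10⁻³)) ≈ 123 m.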